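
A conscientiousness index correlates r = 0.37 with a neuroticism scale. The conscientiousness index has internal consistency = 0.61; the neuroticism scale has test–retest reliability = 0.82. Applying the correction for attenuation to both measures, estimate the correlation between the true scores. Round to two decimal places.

r_true = r_obs / √(r_xx · r_yy) = 0.37 / √(0.61 × 0.82) = 0.37 / √0.5002 = 0.37 / 0.7072 ≈ 0.52.

0.52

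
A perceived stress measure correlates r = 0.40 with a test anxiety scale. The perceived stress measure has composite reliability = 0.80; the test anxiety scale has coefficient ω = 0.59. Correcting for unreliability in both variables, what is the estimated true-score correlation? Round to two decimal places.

r_true = r_obs / √(r_xx · r_yy) = 0.40 / √(0.80 × 0.59) = 0.40 / √0.4720 = 0.40 / 0.6870 ≈ 0.58.

0.58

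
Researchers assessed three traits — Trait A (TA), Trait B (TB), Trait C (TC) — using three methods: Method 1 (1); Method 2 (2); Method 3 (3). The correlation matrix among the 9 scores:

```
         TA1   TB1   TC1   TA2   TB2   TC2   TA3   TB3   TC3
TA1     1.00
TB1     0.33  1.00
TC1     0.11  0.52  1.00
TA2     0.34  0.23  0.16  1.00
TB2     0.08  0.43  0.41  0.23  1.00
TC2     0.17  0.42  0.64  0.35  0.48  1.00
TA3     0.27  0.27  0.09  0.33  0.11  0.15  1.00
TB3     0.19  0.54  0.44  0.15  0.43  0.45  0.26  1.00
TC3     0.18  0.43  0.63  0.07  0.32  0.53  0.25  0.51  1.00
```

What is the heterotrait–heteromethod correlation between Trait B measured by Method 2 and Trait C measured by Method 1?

Different traits and methods: r(TB2, TC1) = 0.41.

0.41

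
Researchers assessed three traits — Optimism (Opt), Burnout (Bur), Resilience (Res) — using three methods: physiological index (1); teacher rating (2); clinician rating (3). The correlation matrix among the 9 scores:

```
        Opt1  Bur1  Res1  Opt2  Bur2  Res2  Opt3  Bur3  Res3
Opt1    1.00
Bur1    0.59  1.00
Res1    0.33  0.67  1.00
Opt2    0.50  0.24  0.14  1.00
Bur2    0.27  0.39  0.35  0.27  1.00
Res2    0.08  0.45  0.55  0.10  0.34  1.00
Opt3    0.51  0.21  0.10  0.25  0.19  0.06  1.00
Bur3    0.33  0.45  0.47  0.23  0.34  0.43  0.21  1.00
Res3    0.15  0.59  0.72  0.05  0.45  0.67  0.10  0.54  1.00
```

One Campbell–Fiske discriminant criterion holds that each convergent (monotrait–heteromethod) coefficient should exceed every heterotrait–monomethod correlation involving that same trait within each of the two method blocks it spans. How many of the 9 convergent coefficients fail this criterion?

7

Checking each validity diagonal entry against its comparison values:
Opt (methods 1·2): 0.50 vs {0.59, 0.27, 0.33, 0.10} → fail.
Opt (methods 1·3): 0.51 vs {0.59, 0.21, 0.33, 0.10} → fail.
Opt (methods 2·3): 0.25 vs {0.27, 0.21, 0.10, 0.10} → fail.
Bur (methods 1·2): 0.39 vs {0.59, 0.27, 0.67, 0.34} → fail.
Bur (methods 1·3): 0.45 vs {0.59, 0.21, 0.67, 0.54} → fail.
Bur (methods 2·3): 0.34 vs {0.27, 0.21, 0.34, 0.54} → fail.
Res (methods 1·2): 0.55 vs {0.33, 0.10, 0.67, 0.34} → fail.
Res (methods 1·3): 0.72 vs {0.33, 0.10, 0.67, 0.54} → pass.
Res (methods 2·3): 0.67 vs {0.10, 0.10, 0.34, 0.54} → pass.
7 of 9 fail.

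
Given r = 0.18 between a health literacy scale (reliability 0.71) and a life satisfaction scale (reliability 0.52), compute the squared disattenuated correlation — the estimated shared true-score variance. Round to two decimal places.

Disattenuated r = 0.18 / √(0.71 × 0.52) = 0.18 / 0.6076 = 0.2962.
Shared true-score variance = 0.2962² = 0.0877 ≈ 0.09.

0.09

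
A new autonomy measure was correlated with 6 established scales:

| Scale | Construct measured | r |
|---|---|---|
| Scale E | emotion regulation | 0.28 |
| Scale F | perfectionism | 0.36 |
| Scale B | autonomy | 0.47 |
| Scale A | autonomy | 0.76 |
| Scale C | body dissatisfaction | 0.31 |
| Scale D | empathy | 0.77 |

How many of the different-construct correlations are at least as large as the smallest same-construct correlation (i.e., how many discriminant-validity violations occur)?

Convergent (same construct = autonomy): Scale B, Scale A.
Smallest convergent = 0.47. Discriminant values: 0.28, 0.36, 0.31, 0.77; count ≥ 0.47 → 1.

1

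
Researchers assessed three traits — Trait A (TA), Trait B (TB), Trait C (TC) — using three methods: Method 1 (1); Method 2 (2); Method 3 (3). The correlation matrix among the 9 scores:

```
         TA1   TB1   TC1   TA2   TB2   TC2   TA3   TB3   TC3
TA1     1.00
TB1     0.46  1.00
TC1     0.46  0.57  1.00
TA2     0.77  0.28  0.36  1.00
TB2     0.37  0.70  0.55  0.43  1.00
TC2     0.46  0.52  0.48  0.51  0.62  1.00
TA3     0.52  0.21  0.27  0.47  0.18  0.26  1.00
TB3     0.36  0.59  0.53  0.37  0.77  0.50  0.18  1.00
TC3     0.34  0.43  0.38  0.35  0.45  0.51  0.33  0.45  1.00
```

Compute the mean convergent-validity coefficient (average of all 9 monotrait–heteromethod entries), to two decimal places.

0.58

Convergent values: 0.77, 0.52, 0.47, 0.70, 0.59, 0.77, 0.48, 0.38, 0.51; mean = 5.19/9 = 0.58.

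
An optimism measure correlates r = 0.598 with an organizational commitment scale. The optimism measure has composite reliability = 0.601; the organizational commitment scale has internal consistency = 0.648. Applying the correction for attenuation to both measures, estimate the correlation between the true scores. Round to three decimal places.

r_true = r_obs / √(r_xx · r_yy) = 0.598 / √(0.601 × 0.648) = 0.598 / √0.389448 = 0.598 / 0.6241 ≈ 0.958.

0.958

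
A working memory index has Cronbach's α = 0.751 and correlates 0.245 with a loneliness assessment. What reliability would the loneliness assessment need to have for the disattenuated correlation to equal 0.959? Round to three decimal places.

0.087

r_true = r_obs / √(r_xx · r_yy) ⇒ 0.959 = 0.245 / √(0.751 · r_yy).
√(0.751 · r_yy) = 0.245 / 0.959 = 0.2555; 0.751 · r_yy = 0.0653; r_yy = 0.0653 / 0.751 ≈ 0.087.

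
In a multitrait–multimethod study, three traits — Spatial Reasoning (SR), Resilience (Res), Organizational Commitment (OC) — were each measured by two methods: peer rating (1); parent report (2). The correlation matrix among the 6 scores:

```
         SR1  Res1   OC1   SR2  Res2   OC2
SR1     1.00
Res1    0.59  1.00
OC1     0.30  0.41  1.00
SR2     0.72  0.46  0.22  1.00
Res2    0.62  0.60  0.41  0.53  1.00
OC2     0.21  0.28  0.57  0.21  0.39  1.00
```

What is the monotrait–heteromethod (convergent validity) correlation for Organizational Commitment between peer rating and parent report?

Same trait (OC), different methods: r(OC1, OC2) = 0.57.

0.57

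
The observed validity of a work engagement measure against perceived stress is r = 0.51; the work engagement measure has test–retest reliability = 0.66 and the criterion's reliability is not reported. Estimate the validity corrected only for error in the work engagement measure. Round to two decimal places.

Single correction: r_c = r_obs / √r_xx = 0.51 / √0.66 = 0.51 / 0.8124 ≈ 0.63.

0.63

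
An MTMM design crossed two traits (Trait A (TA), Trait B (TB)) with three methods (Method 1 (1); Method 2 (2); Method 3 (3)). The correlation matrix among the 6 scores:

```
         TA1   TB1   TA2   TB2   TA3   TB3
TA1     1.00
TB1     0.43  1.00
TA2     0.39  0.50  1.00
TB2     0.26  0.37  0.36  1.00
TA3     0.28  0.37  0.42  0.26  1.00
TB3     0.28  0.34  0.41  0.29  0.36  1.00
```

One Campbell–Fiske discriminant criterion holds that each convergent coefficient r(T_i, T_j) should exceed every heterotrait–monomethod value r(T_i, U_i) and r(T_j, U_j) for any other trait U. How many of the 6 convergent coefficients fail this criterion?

Each convergent coefficient versus the relevant comparison correlations:
TA (methods 1·2): 0.39 vs {0.43, 0.36} → fail.
TA (methods 1·3): 0.28 vs {0.43, 0.36} → fail.
TA (methods 2·3): 0.42 vs {0.36, 0.36} → pass.
TB (methods 1·2): 0.37 vs {0.43, 0.36} → fail.
TB (methods 1·3): 0.34 vs {0.43, 0.36} → fail.
TB (methods 2·3): 0.29 vs {0.36, 0.36} → fail.
5 of 6 fail.

5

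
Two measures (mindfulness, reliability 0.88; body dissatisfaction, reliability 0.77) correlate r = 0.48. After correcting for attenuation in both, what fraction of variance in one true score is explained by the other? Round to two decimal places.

Disattenuated r = 0.48 / √(0.88 × 0.77) = 0.48 / 0.8232 = 0.5831.
Shared true-score variance = 0.5831² = 0.3400 ≈ 0.34.

0.34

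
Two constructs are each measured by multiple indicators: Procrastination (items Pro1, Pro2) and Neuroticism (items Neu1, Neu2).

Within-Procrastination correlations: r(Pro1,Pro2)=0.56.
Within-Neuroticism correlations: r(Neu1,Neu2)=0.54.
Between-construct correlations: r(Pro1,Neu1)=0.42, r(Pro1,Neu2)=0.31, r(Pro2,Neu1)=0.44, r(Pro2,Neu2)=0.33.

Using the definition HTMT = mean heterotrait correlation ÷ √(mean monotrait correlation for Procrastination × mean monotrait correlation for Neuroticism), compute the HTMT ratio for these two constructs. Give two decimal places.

Mean between = 1.50/4 = 0.3750.
Mean within-Pro = 0.56/1 = 0.5600; mean within-Neu = 0.54/1 = 0.5400.
Geometric mean = √(0.5600 × 0.5400) = 0.5499.
HTMT = 0.3750 / 0.5499 = 0.68.

0.68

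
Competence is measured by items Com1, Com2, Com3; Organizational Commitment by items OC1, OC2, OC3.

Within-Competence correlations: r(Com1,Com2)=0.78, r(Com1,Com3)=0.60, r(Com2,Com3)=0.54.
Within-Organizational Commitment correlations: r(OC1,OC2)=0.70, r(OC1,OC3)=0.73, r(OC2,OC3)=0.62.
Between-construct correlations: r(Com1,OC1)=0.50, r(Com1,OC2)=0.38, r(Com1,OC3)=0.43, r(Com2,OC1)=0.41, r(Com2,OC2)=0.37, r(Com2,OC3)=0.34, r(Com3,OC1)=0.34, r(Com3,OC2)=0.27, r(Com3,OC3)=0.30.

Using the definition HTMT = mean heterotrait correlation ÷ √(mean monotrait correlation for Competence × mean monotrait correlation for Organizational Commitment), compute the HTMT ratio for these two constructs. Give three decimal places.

0.561

Between-construct mean = 3.34/9 = 0.3711.
Mean within-Com = 1.92/3 = 0.6400; mean within-OC = 2.05/3 = 0.6833.
Geometric mean = √(0.6400 × 0.6833) = 0.6613.
HTMT = 0.3711 / 0.6613 = 0.561.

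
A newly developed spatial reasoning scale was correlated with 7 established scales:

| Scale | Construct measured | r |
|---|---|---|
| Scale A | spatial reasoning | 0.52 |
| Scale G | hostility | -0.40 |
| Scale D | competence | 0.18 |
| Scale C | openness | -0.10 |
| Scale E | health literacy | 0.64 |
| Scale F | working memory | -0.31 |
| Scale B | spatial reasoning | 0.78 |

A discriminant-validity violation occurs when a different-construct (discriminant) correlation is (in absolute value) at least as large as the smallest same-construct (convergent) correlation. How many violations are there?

Convergent (same construct = spatial reasoning): Scale A, Scale B.
Smallest convergent = 0.52. Discriminant |r|: 0.40, 0.18, 0.10, 0.64, 0.31; count ≥ 0.52 → 1.

1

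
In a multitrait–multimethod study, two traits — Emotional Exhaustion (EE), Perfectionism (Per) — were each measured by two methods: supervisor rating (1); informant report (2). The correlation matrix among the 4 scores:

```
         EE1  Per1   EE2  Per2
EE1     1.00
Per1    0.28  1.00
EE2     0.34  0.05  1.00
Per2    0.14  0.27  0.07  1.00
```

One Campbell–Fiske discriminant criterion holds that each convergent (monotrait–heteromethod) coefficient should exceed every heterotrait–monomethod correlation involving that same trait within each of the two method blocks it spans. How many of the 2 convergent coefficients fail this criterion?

1

Checking each validity diagonal entry against its comparison values:
EE (methods 1·2): 0.34 vs {0.28, 0.07} → pass.
Per (methods 1·2): 0.27 vs {0.28, 0.07} → fail.
1 of 2 fail.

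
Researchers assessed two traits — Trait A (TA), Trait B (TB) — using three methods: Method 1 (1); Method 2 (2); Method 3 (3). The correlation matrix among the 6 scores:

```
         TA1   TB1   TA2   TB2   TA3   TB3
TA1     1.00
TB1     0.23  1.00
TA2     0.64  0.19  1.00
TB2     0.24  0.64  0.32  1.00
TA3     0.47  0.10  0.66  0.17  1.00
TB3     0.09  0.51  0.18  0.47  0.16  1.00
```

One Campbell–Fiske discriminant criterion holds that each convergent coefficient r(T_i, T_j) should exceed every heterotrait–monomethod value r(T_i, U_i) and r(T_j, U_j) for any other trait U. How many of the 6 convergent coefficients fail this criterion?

0

Each convergent coefficient versus the relevant comparison correlations:
TA (methods 1·2): 0.64 vs {0.23, 0.32} → pass.
TA (methods 1·3): 0.47 vs {0.23, 0.16} → pass.
TA (methods 2·3): 0.66 vs {0.32, 0.16} → pass.
TB (methods 1·2): 0.64 vs {0.23, 0.32} → pass.
TB (methods 1·3): 0.51 vs {0.23, 0.16} → pass.
TB (methods 2·3): 0.47 vs {0.32, 0.16} → pass.
0 of 6 fail.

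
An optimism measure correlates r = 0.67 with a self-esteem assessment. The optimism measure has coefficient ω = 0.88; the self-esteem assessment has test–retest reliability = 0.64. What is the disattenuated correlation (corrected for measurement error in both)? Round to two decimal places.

0.89

r_true = r_obs / √(r_xx · r_yy) = 0.67 / √(0.88 × 0.64) = 0.67 / √0.5632 = 0.67 / 0.7505 ≈ 0.89.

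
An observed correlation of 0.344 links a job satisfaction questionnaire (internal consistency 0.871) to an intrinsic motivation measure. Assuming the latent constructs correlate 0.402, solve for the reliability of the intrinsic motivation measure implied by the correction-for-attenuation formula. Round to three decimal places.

r_true = r_obs / √(r_xx · r_yy) ⇒ 0.402 = 0.344 / √(0.871 · r_yy).
√(0.871 · r_yy) = 0.344 / 0.402 = 0.8557; 0.871 · r_yy = 0.7322; r_yy = 0.7322 / 0.871 ≈ 0.841.

0.841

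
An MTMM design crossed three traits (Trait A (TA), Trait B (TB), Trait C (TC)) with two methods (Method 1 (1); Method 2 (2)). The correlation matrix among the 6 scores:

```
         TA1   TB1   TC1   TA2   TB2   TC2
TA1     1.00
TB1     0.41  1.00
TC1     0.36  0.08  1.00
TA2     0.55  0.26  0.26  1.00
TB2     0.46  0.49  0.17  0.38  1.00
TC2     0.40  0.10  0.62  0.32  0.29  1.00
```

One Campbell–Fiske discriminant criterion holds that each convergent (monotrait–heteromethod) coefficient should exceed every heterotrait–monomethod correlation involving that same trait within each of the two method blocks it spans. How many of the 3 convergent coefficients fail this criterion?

0

Checking each validity diagonal entry against its comparison values:
TA (methods 1·2): 0.55 vs {0.41, 0.38, 0.36, 0.32} → pass.
TB (methods 1·2): 0.49 vs {0.41, 0.38, 0.08, 0.29} → pass.
TC (methods 1·2): 0.62 vs {0.36, 0.32, 0.08, 0.29} → pass.
0 of 3 fail.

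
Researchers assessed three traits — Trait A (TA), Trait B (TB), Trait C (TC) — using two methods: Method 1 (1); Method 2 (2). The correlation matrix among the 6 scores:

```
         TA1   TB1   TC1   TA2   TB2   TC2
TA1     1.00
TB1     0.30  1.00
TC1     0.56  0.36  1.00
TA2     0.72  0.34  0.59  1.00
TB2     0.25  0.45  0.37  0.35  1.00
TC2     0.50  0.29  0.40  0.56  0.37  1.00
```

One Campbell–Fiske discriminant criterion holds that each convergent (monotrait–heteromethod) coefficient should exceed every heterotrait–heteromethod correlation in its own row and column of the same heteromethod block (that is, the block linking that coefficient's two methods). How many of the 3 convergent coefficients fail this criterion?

1

Convergent coefficients and their comparison sets:
TA (methods 1·2): 0.72 vs {0.25, 0.34, 0.50, 0.59} → pass.
TB (methods 1·2): 0.45 vs {0.34, 0.25, 0.29, 0.37} → pass.
TC (methods 1·2): 0.40 vs {0.59, 0.50, 0.37, 0.29} → fail.
1 of 3 fail.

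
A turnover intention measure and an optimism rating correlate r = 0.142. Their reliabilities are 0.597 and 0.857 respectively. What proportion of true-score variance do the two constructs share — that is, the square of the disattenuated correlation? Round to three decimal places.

0.039

Disattenuated r = 0.142 / √(0.597 × 0.857) = 0.142 / 0.7153 = 0.1985.
Shared true-score variance = 0.1985² = 0.0394 ≈ 0.039.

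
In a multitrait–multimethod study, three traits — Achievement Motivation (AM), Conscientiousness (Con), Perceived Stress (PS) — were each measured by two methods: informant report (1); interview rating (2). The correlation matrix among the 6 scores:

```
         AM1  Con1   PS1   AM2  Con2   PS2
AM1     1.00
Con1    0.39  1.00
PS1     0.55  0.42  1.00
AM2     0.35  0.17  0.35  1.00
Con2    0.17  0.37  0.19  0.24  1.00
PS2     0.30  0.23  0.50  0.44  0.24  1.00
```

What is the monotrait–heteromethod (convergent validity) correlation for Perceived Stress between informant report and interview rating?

0.50

Same trait (PS), different methods: r(PS1, PS2) = 0.50.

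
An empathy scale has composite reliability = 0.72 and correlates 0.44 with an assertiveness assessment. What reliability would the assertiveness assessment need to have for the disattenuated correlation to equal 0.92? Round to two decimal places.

r_true = r_obs / √(r_xx · r_yy) ⇒ 0.92 = 0.44 / √(0.72 · r_yy).
√(0.72 · r_yy) = 0.44 / 0.92 = 0.4783; 0.72 · r_yy = 0.2288; r_yy = 0.2288 / 0.72 ≈ 0.32.

0.32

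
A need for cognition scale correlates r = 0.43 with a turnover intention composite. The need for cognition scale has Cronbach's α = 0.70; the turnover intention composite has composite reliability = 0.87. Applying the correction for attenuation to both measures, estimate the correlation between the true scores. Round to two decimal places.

r_true = r_obs / √(r_xx · r_yy) = 0.43 / √(0.70 × 0.87) = 0.43 / √0.6090 = 0.43 / 0.7804 ≈ 0.55.

0.55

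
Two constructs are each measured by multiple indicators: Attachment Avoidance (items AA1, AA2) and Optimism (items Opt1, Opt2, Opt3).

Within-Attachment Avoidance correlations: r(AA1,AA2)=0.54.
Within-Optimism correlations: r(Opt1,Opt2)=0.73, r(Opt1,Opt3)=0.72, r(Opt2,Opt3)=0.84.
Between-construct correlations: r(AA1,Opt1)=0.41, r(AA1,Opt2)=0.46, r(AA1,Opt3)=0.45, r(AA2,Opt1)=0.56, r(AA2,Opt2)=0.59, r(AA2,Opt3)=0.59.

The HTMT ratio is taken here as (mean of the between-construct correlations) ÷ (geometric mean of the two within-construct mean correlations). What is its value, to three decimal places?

Mean heterotrait r = 3.06/6 = 0.5100.
Mean within-AA = 0.54/1 = 0.5400; mean within-Opt = 2.29/3 = 0.7633.
Geometric mean = √(0.5400 × 0.7633) = 0.6420.
HTMT = 0.5100 / 0.6420 = 0.794.

0.794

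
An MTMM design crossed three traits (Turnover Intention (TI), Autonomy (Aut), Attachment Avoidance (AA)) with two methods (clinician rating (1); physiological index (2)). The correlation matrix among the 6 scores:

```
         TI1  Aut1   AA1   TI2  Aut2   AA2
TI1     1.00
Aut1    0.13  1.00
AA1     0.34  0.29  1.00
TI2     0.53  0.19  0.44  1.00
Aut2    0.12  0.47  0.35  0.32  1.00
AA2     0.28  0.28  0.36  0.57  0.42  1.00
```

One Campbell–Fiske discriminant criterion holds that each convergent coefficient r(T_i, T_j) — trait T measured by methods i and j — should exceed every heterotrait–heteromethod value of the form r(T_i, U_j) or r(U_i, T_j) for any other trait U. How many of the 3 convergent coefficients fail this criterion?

Each convergent coefficient versus the relevant comparison correlations:
TI (methods 1·2): 0.53 vs {0.12, 0.19, 0.28, 0.44} → pass.
Aut (methods 1·2): 0.47 vs {0.19, 0.12, 0.28, 0.35} → pass.
AA (methods 1·2): 0.36 vs {0.44, 0.28, 0.35, 0.28} → fail.
1 of 3 fail.

1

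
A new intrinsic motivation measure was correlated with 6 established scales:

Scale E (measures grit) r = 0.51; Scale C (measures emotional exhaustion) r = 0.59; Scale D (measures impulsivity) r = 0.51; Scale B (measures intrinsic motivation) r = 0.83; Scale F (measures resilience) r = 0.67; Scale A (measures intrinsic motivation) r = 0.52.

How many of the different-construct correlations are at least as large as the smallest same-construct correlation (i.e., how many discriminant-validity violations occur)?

2

Convergent (same construct = intrinsic motivation): Scale B, Scale A.
Smallest convergent = 0.52. Discriminant values: 0.51, 0.59, 0.51, 0.67; count ≥ 0.52 → 2.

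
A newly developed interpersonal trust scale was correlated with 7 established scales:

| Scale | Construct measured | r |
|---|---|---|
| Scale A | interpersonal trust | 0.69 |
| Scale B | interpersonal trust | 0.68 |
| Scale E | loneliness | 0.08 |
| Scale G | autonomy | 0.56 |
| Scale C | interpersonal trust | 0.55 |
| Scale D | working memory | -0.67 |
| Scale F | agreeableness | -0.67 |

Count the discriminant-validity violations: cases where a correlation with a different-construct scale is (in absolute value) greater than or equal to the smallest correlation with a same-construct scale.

3

Convergent (same construct = interpersonal trust): Scale A, Scale B, Scale C.
Smallest convergent = 0.55. Discriminant |r|: 0.08, 0.56, 0.67, 0.67; count ≥ 0.55 → 3.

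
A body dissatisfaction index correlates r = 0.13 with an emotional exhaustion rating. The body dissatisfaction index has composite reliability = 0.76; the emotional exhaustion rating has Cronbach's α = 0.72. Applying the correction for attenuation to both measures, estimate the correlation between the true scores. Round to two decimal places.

r_true = r_obs / √(r_xx · r_yy) = 0.13 / √(0.76 × 0.72) = 0.13 / √0.5472 = 0.13 / 0.7397 ≈ 0.18.

0.18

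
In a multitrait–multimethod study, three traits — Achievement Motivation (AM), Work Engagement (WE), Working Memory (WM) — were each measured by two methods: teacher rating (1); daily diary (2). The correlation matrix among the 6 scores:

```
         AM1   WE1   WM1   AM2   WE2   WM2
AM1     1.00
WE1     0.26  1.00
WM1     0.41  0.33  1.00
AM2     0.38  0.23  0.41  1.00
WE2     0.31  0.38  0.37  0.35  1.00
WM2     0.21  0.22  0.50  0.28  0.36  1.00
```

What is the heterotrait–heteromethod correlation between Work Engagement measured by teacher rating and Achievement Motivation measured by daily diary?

Different traits and methods: r(WE1, AM2) = 0.23.

0.23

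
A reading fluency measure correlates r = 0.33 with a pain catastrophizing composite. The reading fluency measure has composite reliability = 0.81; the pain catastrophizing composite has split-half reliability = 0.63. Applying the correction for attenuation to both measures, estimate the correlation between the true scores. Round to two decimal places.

0.46

r_true = r_obs / √(r_xx · r_yy) = 0.33 / √(0.81 × 0.63) = 0.33 / √0.5103 = 0.33 / 0.7144 ≈ 0.46.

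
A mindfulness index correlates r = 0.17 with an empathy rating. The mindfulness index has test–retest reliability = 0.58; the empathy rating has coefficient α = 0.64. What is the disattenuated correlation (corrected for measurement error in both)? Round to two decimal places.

0.28

r_true = r_obs / √(r_xx · r_yy) = 0.17 / √(0.58 × 0.64) = 0.17 / √0.3712 = 0.17 / 0.6093 ≈ 0.28.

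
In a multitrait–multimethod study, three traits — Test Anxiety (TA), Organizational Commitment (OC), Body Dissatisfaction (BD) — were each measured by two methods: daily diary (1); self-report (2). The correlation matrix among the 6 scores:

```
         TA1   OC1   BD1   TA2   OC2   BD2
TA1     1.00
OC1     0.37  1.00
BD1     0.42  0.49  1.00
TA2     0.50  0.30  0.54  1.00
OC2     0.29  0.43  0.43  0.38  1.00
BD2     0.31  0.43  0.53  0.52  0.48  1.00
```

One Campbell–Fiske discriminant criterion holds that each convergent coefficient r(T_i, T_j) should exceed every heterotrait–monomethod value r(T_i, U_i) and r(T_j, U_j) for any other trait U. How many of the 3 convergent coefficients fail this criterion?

2

Convergent coefficients and their comparison sets:
TA (methods 1·2): 0.50 vs {0.37, 0.38, 0.42, 0.52} → fail.
OC (methods 1·2): 0.43 vs {0.37, 0.38, 0.49, 0.48} → fail.
BD (methods 1·2): 0.53 vs {0.42, 0.52, 0.49, 0.48} → pass.
2 of 3 fail.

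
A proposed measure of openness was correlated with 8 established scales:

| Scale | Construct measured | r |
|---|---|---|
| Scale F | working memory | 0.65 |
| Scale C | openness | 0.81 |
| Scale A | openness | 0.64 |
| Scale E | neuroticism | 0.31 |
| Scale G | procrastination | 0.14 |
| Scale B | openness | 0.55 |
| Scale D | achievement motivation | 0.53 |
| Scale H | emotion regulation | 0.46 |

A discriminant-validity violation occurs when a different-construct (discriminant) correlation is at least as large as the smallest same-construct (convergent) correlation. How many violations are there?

Convergent (same construct = openness): Scale C, Scale A, Scale B.
Smallest convergent = 0.55. Discriminant values: 0.65, 0.31, 0.14, 0.53, 0.46; count ≥ 0.55 → 1.

1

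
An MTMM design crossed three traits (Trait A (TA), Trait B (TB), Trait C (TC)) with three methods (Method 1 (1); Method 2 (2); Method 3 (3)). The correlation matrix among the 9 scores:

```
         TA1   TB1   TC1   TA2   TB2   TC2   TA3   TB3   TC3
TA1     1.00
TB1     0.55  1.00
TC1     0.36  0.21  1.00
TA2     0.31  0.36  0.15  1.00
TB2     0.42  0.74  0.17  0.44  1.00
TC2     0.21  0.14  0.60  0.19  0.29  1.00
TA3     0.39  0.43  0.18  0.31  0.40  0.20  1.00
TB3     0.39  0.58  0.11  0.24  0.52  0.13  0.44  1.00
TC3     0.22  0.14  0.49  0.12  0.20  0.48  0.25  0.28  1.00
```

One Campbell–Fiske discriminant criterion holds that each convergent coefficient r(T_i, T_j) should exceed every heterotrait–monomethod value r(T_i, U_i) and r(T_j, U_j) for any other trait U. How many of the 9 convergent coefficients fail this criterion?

Each convergent coefficient versus the relevant comparison correlations:
TA (methods 1·2): 0.31 vs {0.55, 0.44, 0.36, 0.19} → fail.
TA (methods 1·3): 0.39 vs {0.55, 0.44, 0.36, 0.25} → fail.
TA (methods 2·3): 0.31 vs {0.44, 0.44, 0.19, 0.25} → fail.
TB (methods 1·2): 0.74 vs {0.55, 0.44, 0.21, 0.29} → pass.
TB (methods 1·3): 0.58 vs {0.55, 0.44, 0.21, 0.28} → pass.
TB (methods 2·3): 0.52 vs {0.44, 0.44, 0.29, 0.28} → pass.
TC (methods 1·2): 0.60 vs {0.36, 0.19, 0.21, 0.29} → pass.
TC (methods 1·3): 0.49 vs {0.36, 0.25, 0.21, 0.28} → pass.
TC (methods 2·3): 0.48 vs {0.19, 0.25, 0.29, 0.28} → pass.
3 of 9 fail.

3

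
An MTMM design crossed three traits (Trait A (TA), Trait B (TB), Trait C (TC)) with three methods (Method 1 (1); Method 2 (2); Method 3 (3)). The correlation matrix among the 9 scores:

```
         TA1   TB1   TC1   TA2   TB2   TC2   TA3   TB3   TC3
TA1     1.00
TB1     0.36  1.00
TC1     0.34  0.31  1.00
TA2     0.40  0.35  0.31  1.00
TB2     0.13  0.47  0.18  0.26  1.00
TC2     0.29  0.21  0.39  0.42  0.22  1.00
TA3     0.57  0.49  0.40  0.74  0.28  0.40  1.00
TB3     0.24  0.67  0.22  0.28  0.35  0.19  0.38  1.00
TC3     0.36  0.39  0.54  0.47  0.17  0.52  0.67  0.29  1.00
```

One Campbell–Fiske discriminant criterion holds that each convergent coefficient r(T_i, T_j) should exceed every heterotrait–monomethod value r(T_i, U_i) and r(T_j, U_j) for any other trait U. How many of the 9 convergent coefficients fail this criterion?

Each convergent coefficient versus the relevant comparison correlations:
TA (methods 1·2): 0.40 vs {0.36, 0.26, 0.34, 0.42} → fail.
TA (methods 1·3): 0.57 vs {0.36, 0.38, 0.34, 0.67} → fail.
TA (methods 2·3): 0.74 vs {0.26, 0.38, 0.42, 0.67} → pass.
TB (methods 1·2): 0.47 vs {0.36, 0.26, 0.31, 0.22} → pass.
TB (methods 1·3): 0.67 vs {0.36, 0.38, 0.31, 0.29} → pass.
TB (methods 2·3): 0.35 vs {0.26, 0.38, 0.22, 0.29} → fail.
TC (methods 1·2): 0.39 vs {0.34, 0.42, 0.31, 0.22} → fail.
TC (methods 1·3): 0.54 vs {0.34, 0.67, 0.31, 0.29} → fail.
TC (methods 2·3): 0.52 vs {0.42, 0.67, 0.22, 0.29} → fail.
6 of 9 fail.

6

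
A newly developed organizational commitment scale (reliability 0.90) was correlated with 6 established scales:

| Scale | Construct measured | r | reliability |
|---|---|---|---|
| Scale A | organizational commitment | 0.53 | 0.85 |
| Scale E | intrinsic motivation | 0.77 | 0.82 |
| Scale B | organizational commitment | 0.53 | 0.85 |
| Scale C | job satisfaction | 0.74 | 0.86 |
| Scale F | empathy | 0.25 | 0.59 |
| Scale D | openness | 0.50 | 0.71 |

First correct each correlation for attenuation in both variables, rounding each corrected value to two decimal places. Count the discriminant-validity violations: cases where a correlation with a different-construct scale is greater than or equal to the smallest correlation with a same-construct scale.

Disattenuated r (r / √(r_scale · r_new)):
  Scale A (conv): 0.53 / √(0.85·0.90) = 0.61
  Scale E (disc): 0.77 / √(0.82·0.90) = 0.90
  Scale B (conv): 0.53 / √(0.85·0.90) = 0.61
  Scale C (disc): 0.74 / √(0.86·0.90) = 0.84
  Scale F (disc): 0.25 / √(0.59·0.90) = 0.34
  Scale D (disc): 0.50 / √(0.71·0.90) = 0.63
Smallest convergent = 0.61. Discriminant values: 0.90, 0.84, 0.34, 0.63; count ≥ 0.61 → 3.

3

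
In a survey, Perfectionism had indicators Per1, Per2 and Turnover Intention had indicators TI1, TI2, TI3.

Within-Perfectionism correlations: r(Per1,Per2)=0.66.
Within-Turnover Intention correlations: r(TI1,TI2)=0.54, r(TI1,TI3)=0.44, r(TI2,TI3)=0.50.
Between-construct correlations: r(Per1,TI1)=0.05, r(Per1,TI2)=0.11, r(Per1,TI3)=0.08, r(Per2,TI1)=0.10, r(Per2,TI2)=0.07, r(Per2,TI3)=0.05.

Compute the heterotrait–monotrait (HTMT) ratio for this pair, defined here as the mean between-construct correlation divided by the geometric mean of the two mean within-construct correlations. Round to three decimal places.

0.134

Mean between = 0.46/6 = 0.0767.
Mean within-Per = 0.66/1 = 0.6600; mean within-TI = 1.48/3 = 0.4933.
Geometric mean = √(0.6600 × 0.4933) = 0.5706.
HTMT = 0.0767 / 0.5706 = 0.134.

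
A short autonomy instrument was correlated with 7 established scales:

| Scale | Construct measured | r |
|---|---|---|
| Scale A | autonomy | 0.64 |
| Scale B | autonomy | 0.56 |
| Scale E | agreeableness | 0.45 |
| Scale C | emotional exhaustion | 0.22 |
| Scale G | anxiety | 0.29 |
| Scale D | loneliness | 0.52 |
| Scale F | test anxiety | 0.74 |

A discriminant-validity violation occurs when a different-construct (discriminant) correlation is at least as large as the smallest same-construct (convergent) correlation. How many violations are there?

1

Convergent (same construct = autonomy): Scale A, Scale B.
Smallest convergent = 0.56. Discriminant values: 0.45, 0.22, 0.29, 0.52, 0.74; count ≥ 0.56 → 1.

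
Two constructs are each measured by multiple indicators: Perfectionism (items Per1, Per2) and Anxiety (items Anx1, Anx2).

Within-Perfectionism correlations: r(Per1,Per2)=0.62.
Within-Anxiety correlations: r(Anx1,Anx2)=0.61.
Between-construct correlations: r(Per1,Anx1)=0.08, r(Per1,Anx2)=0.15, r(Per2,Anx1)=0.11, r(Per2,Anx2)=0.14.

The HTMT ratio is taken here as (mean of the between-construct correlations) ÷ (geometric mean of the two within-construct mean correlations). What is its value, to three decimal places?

0.195

Mean heterotrait r = 0.48/4 = 0.1200.
Mean within-Per = 0.62/1 = 0.6200; mean within-Anx = 0.61/1 = 0.6100.
Geometric mean = √(0.6200 × 0.6100) = 0.6150.
HTMT = 0.1200 / 0.6150 = 0.195.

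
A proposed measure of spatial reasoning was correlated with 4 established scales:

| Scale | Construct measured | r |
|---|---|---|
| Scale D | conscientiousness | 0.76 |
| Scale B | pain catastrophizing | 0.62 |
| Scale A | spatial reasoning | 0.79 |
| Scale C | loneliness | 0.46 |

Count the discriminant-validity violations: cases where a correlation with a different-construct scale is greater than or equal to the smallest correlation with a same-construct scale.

Convergent (same construct = spatial reasoning): Scale A.
Smallest convergent = 0.79. Discriminant values: 0.76, 0.62, 0.46; count ≥ 0.79 → 0.

0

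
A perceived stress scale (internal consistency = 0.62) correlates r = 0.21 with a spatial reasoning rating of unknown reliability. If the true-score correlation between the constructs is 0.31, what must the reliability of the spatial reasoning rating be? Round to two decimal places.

0.74

r_true = r_obs / √(r_xx · r_yy) ⇒ 0.31 = 0.21 / √(0.62 · r_yy).
√(0.62 · r_yy) = 0.21 / 0.31 = 0.6774; 0.62 · r_yy = 0.4589; r_yy = 0.4589 / 0.62 ≈ 0.74.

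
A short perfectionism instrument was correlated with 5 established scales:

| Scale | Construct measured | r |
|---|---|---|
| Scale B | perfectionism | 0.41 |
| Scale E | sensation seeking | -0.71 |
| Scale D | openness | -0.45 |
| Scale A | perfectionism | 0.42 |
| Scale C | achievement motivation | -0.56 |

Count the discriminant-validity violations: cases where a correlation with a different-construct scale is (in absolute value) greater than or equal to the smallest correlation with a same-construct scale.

Convergent (same construct = perfectionism): Scale B, Scale A.
Smallest convergent = 0.41. Discriminant |r|: 0.71, 0.45, 0.56; count ≥ 0.41 → 3.

3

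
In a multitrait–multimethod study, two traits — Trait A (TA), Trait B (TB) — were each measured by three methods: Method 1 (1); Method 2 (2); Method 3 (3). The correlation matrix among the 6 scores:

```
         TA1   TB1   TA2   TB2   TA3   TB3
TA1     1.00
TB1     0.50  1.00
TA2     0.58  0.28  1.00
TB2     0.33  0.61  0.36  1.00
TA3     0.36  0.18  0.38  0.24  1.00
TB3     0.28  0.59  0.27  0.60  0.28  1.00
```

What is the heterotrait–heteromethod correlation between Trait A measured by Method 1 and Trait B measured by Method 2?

Different traits and methods: r(TA1, TB2) = 0.33.

0.33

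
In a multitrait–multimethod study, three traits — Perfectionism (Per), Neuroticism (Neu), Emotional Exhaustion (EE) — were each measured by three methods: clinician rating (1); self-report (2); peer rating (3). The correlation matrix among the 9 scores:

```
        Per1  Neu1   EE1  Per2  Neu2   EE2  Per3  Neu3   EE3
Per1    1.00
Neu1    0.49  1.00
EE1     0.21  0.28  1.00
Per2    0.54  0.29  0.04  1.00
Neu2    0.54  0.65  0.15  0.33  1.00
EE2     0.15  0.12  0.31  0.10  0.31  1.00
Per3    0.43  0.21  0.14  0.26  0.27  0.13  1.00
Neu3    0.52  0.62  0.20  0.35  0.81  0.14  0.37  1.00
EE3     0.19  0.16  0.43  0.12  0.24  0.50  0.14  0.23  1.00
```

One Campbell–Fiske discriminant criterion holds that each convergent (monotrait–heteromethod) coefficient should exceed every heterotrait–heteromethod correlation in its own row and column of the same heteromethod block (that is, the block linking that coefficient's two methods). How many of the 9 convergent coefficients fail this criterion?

Checking each validity diagonal entry against its comparison values:
Per (methods 1·2): 0.54 vs {0.54, 0.29, 0.15, 0.04} → fail.
Per (methods 1·3): 0.43 vs {0.52, 0.21, 0.19, 0.14} → fail.
Per (methods 2·3): 0.26 vs {0.35, 0.27, 0.12, 0.13} → fail.
Neu (methods 1·2): 0.65 vs {0.29, 0.54, 0.12, 0.15} → pass.
Neu (methods 1·3): 0.62 vs {0.21, 0.52, 0.16, 0.20} → pass.
Neu (methods 2·3): 0.81 vs {0.27, 0.35, 0.24, 0.14} → pass.
EE (methods 1·2): 0.31 vs {0.04, 0.15, 0.15, 0.12} → pass.
EE (methods 1·3): 0.43 vs {0.14, 0.19, 0.20, 0.16} → pass.
EE (methods 2·3): 0.50 vs {0.13, 0.12, 0.14, 0.24} → pass.
3 of 9 fail.

3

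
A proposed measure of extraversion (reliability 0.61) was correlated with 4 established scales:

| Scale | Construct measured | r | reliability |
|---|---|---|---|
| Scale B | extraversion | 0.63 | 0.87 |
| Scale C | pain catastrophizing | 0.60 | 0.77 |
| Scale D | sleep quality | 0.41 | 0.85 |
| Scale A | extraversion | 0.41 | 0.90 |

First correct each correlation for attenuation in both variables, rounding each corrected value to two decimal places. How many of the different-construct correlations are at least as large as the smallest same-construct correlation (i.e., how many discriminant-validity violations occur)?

Disattenuated r (r / √(r_scale · r_new)):
  Scale B (conv): 0.63 / √(0.87·0.61) = 0.86
  Scale C (disc): 0.60 / √(0.77·0.61) = 0.88
  Scale D (disc): 0.41 / √(0.85·0.61) = 0.57
  Scale A (conv): 0.41 / √(0.90·0.61) = 0.55
Smallest convergent = 0.55. Discriminant values: 0.88, 0.57; count ≥ 0.55 → 2.

2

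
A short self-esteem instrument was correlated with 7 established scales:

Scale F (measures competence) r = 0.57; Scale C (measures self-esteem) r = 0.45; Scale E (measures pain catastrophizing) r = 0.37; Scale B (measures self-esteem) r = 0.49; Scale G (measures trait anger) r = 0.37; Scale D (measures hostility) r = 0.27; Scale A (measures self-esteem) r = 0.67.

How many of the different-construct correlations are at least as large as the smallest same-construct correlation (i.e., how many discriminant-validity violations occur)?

Convergent (same construct = self-esteem): Scale C, Scale B, Scale A.
Smallest convergent = 0.45. Discriminant values: 0.57, 0.37, 0.37, 0.27; count ≥ 0.45 → 1.

1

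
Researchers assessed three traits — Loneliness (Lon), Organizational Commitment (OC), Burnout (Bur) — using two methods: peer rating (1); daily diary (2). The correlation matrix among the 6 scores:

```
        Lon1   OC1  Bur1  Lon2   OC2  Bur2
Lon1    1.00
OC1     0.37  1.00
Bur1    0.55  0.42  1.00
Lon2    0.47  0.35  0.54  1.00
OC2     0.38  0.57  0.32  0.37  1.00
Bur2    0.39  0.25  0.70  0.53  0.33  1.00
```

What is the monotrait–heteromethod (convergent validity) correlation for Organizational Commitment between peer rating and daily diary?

0.57

Same trait (OC), different methods: r(OC1, OC2) = 0.57.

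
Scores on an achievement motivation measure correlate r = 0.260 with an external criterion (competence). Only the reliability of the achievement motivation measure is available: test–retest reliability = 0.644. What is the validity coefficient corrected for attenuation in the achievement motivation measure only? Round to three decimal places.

0.324

Single correction: r_c = r_obs / √r_xx = 0.260 / √0.644 = 0.260 / 0.8025 ≈ 0.324.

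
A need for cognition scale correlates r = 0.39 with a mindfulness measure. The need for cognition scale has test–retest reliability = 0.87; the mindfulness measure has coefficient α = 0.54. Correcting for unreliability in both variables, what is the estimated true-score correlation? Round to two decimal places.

r_true = r_obs / √(r_xx · r_yy) = 0.39 / √(0.87 × 0.54) = 0.39 / √0.4698 = 0.39 / 0.6854 ≈ 0.57.

0.57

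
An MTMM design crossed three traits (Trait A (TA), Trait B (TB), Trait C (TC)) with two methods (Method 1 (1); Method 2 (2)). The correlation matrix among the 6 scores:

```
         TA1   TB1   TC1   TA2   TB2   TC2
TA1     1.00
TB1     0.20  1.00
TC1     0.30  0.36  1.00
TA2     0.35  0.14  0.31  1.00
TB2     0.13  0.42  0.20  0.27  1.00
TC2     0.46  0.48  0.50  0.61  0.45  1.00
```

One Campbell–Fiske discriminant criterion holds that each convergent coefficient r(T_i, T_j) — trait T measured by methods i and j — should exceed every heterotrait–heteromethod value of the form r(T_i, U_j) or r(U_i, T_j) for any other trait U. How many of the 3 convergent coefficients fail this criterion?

2

Convergent coefficients and their comparison sets:
TA (methods 1·2): 0.35 vs {0.13, 0.14, 0.46, 0.31} → fail.
TB (methods 1·2): 0.42 vs {0.14, 0.13, 0.48, 0.20} → fail.
TC (methods 1·2): 0.50 vs {0.31, 0.46, 0.20, 0.48} → pass.
2 of 3 fail.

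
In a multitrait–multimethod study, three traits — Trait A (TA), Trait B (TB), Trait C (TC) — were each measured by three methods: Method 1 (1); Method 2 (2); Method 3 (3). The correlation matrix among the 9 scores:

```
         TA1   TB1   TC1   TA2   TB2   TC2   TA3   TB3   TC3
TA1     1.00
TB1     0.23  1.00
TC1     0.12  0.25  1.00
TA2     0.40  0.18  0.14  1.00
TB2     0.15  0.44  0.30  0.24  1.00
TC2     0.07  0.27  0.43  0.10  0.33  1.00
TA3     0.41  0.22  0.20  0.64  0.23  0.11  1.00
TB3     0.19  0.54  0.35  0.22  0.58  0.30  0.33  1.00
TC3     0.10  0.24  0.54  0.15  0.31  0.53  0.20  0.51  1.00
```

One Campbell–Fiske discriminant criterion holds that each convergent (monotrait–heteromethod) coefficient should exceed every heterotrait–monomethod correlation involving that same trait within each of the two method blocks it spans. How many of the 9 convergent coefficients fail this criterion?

Each convergent coefficient versus the relevant comparison correlations:
TA (methods 1·2): 0.40 vs {0.23, 0.24, 0.12, 0.10} → pass.
TA (methods 1·3): 0.41 vs {0.23, 0.33, 0.12, 0.20} → pass.
TA (methods 2·3): 0.64 vs {0.24, 0.33, 0.10, 0.20} → pass.
TB (methods 1·2): 0.44 vs {0.23, 0.24, 0.25, 0.33} → pass.
TB (methods 1·3): 0.54 vs {0.23, 0.33, 0.25, 0.51} → pass.
TB (methods 2·3): 0.58 vs {0.24, 0.33, 0.33, 0.51} → pass.
TC (methods 1·2): 0.43 vs {0.12, 0.10, 0.25, 0.33} → pass.
TC (methods 1·3): 0.54 vs {0.12, 0.20, 0.25, 0.51} → pass.
TC (methods 2·3): 0.53 vs {0.10, 0.20, 0.33, 0.51} → pass.
0 of 9 fail.

0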